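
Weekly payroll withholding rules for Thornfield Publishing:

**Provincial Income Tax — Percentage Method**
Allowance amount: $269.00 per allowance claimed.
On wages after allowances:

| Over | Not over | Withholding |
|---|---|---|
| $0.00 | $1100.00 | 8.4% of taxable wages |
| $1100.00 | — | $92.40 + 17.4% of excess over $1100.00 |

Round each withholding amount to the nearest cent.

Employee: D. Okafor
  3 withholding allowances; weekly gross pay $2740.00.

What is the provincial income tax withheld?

Provincial Income Tax: taxable = $2740.00 − 3×$269.00 = $1933.00
  $92.40 + 17.4% × ($1933.00 − $1100.00) = $92.40 + 17.4% × $833.00 = $237.34

$237.34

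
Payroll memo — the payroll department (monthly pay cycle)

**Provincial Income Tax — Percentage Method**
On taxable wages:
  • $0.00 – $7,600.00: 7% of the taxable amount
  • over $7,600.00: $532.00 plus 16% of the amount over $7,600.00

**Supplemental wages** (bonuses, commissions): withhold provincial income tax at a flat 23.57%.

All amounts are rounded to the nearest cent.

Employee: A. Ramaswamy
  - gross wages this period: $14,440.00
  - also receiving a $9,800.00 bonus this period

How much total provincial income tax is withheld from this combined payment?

$3,936.26

Provincial Income Tax: taxable = $14,440.00
  $532.00 + 16% × ($14,440.00 − $7,600.00) = $532.00 + 16% × $6,840.00 = $1,626.40
Supplemental (23.57% flat on bonus): 23.57% × $9,800.00 = $2,309.86
Total provincial income tax: $1,626.40 + $2,309.86 = $3,936.26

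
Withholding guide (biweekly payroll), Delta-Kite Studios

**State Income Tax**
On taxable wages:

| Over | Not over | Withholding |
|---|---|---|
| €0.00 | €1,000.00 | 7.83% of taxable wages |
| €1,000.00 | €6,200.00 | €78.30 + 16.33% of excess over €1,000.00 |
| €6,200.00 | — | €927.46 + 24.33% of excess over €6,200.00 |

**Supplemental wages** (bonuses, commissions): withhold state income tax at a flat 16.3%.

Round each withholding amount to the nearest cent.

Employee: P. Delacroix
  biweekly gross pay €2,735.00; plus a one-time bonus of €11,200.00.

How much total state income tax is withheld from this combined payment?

€2,187.23

State Income Tax: taxable = €2,735.00
  €78.30 + 16.33% × (€2,735.00 − €1,000.00) = €78.30 + 16.33% × €1,735.00 = €361.63
Supplemental (16.3% flat on bonus): 16.3% × €11,200.00 = €1,825.60
Total state income tax: €361.63 + €1,825.60 = €2,187.23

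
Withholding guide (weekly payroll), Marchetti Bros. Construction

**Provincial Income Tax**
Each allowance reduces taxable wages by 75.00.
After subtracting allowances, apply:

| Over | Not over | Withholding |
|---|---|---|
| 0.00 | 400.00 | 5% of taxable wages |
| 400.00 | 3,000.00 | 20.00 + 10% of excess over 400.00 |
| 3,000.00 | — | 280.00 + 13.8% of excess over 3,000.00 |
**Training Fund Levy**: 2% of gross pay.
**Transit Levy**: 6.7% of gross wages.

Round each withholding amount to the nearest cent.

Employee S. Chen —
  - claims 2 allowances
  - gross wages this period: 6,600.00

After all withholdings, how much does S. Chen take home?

Provincial Income Tax: taxable = 6,600.00 − 2×75.00 = 6,450.00
  280.00 + 13.8% × (6,450.00 − 3,000.00) = 280.00 + 13.8% × 3,450.00 = 756.10
Training Fund Levy: 2% × 6,600.00 = 132.00
Transit Levy: 6.7% × 6,600.00 = 442.20
Total withheld: 756.10 + 132.00 + 442.20 = 1,330.30
Net pay: 6,600.00 − 1,330.30 = 5,269.70

5,269.70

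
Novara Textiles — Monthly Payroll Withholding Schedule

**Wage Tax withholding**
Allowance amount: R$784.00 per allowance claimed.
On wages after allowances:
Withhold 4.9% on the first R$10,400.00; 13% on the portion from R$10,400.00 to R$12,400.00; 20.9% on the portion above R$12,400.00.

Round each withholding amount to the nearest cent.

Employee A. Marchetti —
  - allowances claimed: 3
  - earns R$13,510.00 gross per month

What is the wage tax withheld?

R$608.14

Wage Tax: taxable = R$13,510.00 − 3×R$784.00 = R$11,158.00
  R$509.60 + 13% × (R$11,158.00 − R$10,400.00) = R$509.60 + 13% × R$758.00 = R$608.14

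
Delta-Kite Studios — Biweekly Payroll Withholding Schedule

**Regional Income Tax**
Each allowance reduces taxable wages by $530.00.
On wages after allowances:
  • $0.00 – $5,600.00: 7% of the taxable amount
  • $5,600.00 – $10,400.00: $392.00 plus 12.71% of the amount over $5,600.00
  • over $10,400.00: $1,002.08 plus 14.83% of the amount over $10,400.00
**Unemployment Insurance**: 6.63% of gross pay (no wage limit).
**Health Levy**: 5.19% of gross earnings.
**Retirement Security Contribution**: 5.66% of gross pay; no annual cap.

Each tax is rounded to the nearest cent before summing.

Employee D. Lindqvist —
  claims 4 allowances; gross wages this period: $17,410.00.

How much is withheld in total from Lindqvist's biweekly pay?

Regional Income Tax: taxable = $17,410.00 − 4×$530.00 = $15,290.00
  $1,002.08 + 14.83% × ($15,290.00 − $10,400.00) = $1,002.08 + 14.83% × $4,890.00 = $1,727.27
Unemployment Insurance: 6.63% × $17,410.00 = $1,154.28
Health Levy: 5.19% × $17,410.00 = $903.58
Retirement Security Contribution: 5.66% × $17,410.00 = $985.41
Total: $1,727.27 + $1,154.28 + $903.58 + $985.41 = $4,770.54

$4,770.54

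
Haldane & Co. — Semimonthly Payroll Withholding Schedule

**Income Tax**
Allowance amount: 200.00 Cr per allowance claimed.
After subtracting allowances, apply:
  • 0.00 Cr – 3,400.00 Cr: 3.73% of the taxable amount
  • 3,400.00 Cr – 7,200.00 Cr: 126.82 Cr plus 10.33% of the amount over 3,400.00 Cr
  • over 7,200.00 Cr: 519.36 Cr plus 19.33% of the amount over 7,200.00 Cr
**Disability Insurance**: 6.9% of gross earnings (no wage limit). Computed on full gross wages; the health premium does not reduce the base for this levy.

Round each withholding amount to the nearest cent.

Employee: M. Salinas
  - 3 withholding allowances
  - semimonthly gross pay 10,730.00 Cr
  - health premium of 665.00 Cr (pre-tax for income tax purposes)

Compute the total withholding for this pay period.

Income Tax: taxable = 10,730.00 Cr − 665.00 Cr − 3×200.00 Cr = 9,465.00 Cr
  519.36 Cr + 19.33% × (9,465.00 Cr − 7,200.00 Cr) = 519.36 Cr + 19.33% × 2,265.00 Cr = 957.18 Cr
Disability Insurance: 6.9% × 10,730.00 Cr = 740.37 Cr
Total: 957.18 Cr + 740.37 Cr = 1,697.55 Cr

1,697.55 Cr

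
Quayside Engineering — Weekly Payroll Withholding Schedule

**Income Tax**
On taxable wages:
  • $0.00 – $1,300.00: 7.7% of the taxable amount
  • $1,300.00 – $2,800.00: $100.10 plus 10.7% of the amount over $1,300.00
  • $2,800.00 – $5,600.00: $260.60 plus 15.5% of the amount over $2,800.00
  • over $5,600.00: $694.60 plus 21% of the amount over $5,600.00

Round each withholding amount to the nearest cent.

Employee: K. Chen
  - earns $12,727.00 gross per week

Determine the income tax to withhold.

Income Tax: taxable = $12,727.00
  $694.60 + 21% × ($12,727.00 − $5,600.00) = $694.60 + 21% × $7,127.00 = $2,191.27

$2,191.27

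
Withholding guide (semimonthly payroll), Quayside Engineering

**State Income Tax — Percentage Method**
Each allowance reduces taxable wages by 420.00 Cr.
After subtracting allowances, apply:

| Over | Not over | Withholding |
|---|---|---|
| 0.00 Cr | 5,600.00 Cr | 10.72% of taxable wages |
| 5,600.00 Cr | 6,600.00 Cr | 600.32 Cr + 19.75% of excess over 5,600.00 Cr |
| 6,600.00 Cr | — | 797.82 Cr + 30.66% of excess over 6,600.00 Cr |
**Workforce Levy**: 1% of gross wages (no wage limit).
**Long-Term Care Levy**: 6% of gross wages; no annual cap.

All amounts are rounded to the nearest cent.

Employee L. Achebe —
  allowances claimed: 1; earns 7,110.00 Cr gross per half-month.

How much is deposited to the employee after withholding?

State Income Tax: taxable = 7,110.00 Cr − 1×420.00 Cr = 6,690.00 Cr
  797.82 Cr + 30.66% × (6,690.00 Cr − 6,600.00 Cr) = 797.82 Cr + 30.66% × 90.00 Cr = 825.41 Cr
Workforce Levy: 1% × 7,110.00 Cr = 71.10 Cr
Long-Term Care Levy: 6% × 7,110.00 Cr = 426.60 Cr
Total withheld: 825.41 Cr + 71.10 Cr + 426.60 Cr = 1,323.11 Cr
Net pay: 7,110.00 Cr − 1,323.11 Cr = 5,786.89 Cr

5,786.89 Cr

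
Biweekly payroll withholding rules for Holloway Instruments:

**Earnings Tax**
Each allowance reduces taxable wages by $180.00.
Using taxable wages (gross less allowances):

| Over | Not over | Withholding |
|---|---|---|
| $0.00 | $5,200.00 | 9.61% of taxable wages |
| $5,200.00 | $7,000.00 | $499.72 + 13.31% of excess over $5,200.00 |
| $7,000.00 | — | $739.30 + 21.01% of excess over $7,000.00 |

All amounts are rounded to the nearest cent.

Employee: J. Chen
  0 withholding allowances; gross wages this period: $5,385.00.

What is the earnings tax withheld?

Earnings Tax: taxable = $5,385.00
  $499.72 + 13.31% × ($5,385.00 − $5,200.00) = $499.72 + 13.31% × $185.00 = $524.34

$524.34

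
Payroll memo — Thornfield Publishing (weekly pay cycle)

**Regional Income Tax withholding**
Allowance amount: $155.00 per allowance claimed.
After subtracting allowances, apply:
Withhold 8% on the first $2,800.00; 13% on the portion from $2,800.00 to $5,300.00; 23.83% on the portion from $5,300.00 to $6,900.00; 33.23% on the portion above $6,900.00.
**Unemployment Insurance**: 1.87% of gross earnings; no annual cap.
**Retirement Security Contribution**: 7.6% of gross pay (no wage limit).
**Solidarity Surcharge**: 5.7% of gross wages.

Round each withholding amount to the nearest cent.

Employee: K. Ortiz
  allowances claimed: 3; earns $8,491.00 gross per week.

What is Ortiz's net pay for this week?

Regional Income Tax: taxable = $8,491.00 − 3×$155.00 = $8,026.00
  $930.28 + 33.23% × ($8,026.00 − $6,900.00) = $930.28 + 33.23% × $1,126.00 = $1,304.45
Unemployment Insurance: 1.87% × $8,491.00 = $158.78
Retirement Security Contribution: 7.6% × $8,491.00 = $645.32
Solidarity Surcharge: 5.7% × $8,491.00 = $483.99
Total withheld: $1,304.45 + $158.78 + $645.32 + $483.99 = $2,592.54
Net pay: $8,491.00 − $2,592.54 = $5,898.46

$5,898.46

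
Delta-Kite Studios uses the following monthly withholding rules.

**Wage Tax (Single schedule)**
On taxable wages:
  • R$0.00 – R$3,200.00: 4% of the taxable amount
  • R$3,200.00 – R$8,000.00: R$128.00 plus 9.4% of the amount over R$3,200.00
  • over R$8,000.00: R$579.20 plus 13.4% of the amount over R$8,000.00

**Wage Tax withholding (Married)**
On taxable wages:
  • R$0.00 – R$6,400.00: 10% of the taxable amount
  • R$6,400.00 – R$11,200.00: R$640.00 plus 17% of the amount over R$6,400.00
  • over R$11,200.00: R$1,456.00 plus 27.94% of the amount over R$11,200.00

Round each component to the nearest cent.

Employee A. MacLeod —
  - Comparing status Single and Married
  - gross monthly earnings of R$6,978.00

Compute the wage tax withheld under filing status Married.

R$738.26

Wage Tax (Married): taxable = R$6,978.00
  R$640.00 + 17% × (R$6,978.00 − R$6,400.00) = R$640.00 + 17% × R$578.00 = R$738.26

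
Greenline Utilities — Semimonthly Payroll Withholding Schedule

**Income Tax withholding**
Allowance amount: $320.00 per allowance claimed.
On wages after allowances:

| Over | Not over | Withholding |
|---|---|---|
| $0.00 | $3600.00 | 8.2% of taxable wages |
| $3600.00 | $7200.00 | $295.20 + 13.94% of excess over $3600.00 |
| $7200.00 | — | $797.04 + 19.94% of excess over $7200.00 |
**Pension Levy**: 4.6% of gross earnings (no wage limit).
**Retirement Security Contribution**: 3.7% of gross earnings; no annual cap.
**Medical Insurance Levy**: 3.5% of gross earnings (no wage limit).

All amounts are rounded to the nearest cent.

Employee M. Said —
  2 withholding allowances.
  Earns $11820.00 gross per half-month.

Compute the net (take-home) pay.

Income Tax: taxable = $11820.00 − 2×$320.00 = $11180.00
  $797.04 + 19.94% × ($11180.00 − $7200.00) = $797.04 + 19.94% × $3980.00 = $1590.65
Pension Levy: 4.6% × $11820.00 = $543.72
Retirement Security Contribution: 3.7% × $11820.00 = $437.34
Medical Insurance Levy: 3.5% × $11820.00 = $413.70
Total withheld: $1590.65 + $543.72 + $437.34 + $413.70 = $2985.41
Net pay: $11820.00 − $2985.41 = $8834.59

$8834.59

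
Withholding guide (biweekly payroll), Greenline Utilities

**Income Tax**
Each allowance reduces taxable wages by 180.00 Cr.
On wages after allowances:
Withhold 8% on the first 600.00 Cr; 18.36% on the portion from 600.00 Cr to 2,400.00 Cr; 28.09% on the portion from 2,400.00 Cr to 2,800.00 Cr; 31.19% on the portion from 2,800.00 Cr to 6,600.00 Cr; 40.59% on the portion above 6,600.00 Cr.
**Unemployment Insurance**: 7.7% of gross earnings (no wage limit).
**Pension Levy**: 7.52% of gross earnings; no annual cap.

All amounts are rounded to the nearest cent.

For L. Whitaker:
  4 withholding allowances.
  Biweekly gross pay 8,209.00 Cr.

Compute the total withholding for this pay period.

3,286.32 Cr

Income Tax: taxable = 8,209.00 Cr − 4×180.00 Cr = 7,489.00 Cr
  1,676.06 Cr + 40.59% × (7,489.00 Cr − 6,600.00 Cr) = 1,676.06 Cr + 40.59% × 889.00 Cr = 2,036.91 Cr
Unemployment Insurance: 7.7% × 8,209.00 Cr = 632.09 Cr
Pension Levy: 7.52% × 8,209.00 Cr = 617.32 Cr
Total: 2,036.91 Cr + 632.09 Cr + 617.32 Cr = 3,286.32 Cr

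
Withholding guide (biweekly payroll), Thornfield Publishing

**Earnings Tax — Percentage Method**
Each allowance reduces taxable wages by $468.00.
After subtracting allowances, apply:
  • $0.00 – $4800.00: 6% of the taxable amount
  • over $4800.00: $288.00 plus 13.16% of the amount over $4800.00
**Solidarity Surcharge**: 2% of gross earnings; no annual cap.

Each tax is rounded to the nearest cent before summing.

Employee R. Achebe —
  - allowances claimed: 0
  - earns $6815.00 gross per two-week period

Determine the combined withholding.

Earnings Tax: taxable = $6815.00
  $288.00 + 13.16% × ($6815.00 − $4800.00) = $288.00 + 13.16% × $2015.00 = $553.17
Solidarity Surcharge: 2% × $6815.00 = $136.30
Total: $553.17 + $136.30 = $689.47

$689.47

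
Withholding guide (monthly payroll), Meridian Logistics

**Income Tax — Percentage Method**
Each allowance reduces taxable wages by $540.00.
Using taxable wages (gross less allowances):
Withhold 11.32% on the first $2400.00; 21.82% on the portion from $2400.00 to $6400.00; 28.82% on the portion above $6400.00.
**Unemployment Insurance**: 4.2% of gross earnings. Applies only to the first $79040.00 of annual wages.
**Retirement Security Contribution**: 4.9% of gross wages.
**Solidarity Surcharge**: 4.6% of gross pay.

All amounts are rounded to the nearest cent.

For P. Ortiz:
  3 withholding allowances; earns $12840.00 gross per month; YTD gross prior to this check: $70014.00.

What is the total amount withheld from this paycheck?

Income Tax: taxable = $12840.00 − 3×$540.00 = $11220.00
  $1144.48 + 28.82% × ($11220.00 − $6400.00) = $1144.48 + 28.82% × $4820.00 = $2533.60
Unemployment Insurance: cap $79040.00 − YTD $70014.00 = $9026.00 subject; 4.2% × $9026.00 = $379.09
Retirement Security Contribution: 4.9% × $12840.00 = $629.16
Solidarity Surcharge: 4.6% × $12840.00 = $590.64
Total: $2533.60 + $379.09 + $629.16 + $590.64 = $4132.49

$4132.49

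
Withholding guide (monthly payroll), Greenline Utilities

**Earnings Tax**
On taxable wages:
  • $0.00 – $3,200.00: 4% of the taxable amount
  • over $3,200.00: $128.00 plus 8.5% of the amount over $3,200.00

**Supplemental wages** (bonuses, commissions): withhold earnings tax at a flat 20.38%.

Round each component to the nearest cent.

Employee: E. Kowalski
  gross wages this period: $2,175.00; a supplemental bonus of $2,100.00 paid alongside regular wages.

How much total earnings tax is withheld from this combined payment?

$514.98

Earnings Tax: taxable = $2,175.00
  4% × $2,175.00 = $87.00
Supplemental (20.38% flat on bonus): 20.38% × $2,100.00 = $427.98
Total earnings tax: $87.00 + $427.98 = $514.98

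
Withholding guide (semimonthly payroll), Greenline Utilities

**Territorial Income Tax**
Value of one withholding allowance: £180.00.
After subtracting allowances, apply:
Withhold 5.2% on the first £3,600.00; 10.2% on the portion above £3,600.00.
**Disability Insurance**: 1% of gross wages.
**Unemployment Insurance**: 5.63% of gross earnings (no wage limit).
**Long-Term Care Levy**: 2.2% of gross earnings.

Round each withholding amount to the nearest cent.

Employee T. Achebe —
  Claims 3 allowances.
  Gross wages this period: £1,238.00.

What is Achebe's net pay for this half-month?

£1,092.38

Territorial Income Tax: taxable = £1,238.00 − 3×£180.00 = £698.00
  5.2% × £698.00 = £36.30
Disability Insurance: 1% × £1,238.00 = £12.38
Unemployment Insurance: 5.63% × £1,238.00 = £69.70
Long-Term Care Levy: 2.2% × £1,238.00 = £27.24
Total withheld: £36.30 + £12.38 + £69.70 + £27.24 = £145.62
Net pay: £1,238.00 − £145.62 = £1,092.38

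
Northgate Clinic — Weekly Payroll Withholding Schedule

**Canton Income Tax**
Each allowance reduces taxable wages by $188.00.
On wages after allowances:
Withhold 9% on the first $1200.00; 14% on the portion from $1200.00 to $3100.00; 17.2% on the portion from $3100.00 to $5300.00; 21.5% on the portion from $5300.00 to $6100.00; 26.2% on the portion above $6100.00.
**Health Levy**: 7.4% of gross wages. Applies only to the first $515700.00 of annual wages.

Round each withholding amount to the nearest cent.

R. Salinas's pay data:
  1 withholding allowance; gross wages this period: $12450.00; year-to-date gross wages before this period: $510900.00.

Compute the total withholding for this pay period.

$2894.04

Canton Income Tax: taxable = $12450.00 − 1×$188.00 = $12262.00
  $924.40 + 26.2% × ($12262.00 − $6100.00) = $924.40 + 26.2% × $6162.00 = $2538.84
Health Levy: cap $515700.00 − YTD $510900.00 = $4800.00 subject; 7.4% × $4800.00 = $355.20
Total: $2538.84 + $355.20 = $2894.04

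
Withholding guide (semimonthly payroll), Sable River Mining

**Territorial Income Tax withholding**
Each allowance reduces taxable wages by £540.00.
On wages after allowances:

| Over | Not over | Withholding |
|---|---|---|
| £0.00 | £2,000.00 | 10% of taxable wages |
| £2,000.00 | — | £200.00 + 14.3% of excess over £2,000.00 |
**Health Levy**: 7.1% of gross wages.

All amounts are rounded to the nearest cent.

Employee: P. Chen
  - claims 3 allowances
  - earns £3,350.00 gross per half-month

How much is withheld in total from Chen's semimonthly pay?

£410.85

Territorial Income Tax: taxable = £3,350.00 − 3×£540.00 = £1,730.00
  10% × £1,730.00 = £173.00
Health Levy: 7.1% × £3,350.00 = £237.85
Total: £173.00 + £237.85 = £410.85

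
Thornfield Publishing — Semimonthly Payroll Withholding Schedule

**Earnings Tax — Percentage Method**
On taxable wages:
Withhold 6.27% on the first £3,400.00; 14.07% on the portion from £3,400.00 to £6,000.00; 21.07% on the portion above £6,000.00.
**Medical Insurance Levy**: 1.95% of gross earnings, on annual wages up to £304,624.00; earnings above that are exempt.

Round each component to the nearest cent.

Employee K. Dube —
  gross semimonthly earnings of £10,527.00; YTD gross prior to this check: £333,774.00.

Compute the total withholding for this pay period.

Earnings Tax: taxable = £10,527.00
  £579.00 + 21.07% × (£10,527.00 − £6,000.00) = £579.00 + 21.07% × £4,527.00 = £1,532.84
Medical Insurance Levy: YTD £333,774.00 ≥ cap £304,624.00 → £0.00
Total: £1,532.84 + £0.00 = £1,532.84

£1,532.84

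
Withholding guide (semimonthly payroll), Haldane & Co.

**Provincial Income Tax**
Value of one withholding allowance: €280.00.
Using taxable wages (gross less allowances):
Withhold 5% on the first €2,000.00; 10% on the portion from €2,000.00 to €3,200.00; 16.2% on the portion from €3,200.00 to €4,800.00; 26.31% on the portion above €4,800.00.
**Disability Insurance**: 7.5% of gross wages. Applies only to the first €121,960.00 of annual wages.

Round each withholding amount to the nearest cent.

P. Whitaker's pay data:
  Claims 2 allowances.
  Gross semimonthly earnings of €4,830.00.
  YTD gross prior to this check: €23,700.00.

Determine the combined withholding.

Provincial Income Tax: taxable = €4,830.00 − 2×€280.00 = €4,270.00
  €220.00 + 16.2% × (€4,270.00 − €3,200.00) = €220.00 + 16.2% × €1,070.00 = €393.34
Disability Insurance: 7.5% × €4,830.00 = €362.25
Total: €393.34 + €362.25 = €755.59

€755.59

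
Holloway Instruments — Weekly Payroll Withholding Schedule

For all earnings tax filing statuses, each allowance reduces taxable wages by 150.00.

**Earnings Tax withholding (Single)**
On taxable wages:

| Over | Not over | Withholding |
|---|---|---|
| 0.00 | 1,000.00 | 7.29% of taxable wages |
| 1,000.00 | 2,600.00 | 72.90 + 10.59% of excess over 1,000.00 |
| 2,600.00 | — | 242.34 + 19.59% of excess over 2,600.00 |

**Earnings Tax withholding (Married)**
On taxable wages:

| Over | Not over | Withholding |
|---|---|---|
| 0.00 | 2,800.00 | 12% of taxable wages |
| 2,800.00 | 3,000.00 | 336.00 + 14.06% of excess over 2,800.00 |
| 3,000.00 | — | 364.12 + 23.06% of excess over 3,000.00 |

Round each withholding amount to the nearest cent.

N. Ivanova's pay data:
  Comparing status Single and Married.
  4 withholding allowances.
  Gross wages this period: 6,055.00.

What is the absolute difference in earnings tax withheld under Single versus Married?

Earnings Tax (Single): taxable = 6,055.00 − 4×150.00 = 5,455.00
  242.34 + 19.59% × (5,455.00 − 2,600.00) = 242.34 + 19.59% × 2,855.00 = 801.63
Earnings Tax (Married): taxable = 6,055.00 − 4×150.00 = 5,455.00
  364.12 + 23.06% × (5,455.00 − 3,000.00) = 364.12 + 23.06% × 2,455.00 = 930.24
Difference: |801.63 − 930.24| = 128.61 (higher under Married)

128.61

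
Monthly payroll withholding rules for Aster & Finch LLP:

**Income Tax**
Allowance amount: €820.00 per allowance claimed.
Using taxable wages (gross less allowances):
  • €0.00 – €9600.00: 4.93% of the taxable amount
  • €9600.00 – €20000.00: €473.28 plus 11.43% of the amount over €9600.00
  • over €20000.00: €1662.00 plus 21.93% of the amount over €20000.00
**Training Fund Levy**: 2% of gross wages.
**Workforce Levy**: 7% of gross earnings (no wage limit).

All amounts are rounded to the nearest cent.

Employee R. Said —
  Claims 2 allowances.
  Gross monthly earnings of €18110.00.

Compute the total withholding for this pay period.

Income Tax: taxable = €18110.00 − 2×€820.00 = €16470.00
  €473.28 + 11.43% × (€16470.00 − €9600.00) = €473.28 + 11.43% × €6870.00 = €1258.52
Training Fund Levy: 2% × €18110.00 = €362.20
Workforce Levy: 7% × €18110.00 = €1267.70
Total: €1258.52 + €362.20 + €1267.70 = €2888.42

€2888.42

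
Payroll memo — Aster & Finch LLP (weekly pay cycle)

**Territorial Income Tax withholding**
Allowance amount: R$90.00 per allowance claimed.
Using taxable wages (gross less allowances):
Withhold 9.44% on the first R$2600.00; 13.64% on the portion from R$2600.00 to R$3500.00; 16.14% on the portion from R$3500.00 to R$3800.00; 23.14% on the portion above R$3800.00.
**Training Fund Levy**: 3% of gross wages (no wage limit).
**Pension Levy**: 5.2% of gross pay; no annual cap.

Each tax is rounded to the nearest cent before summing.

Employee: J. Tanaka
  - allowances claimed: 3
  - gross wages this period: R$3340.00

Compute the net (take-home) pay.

R$2756.57

Territorial Income Tax: taxable = R$3340.00 − 3×R$90.00 = R$3070.00
  R$245.44 + 13.64% × (R$3070.00 − R$2600.00) = R$245.44 + 13.64% × R$470.00 = R$309.55
Training Fund Levy: 3% × R$3340.00 = R$100.20
Pension Levy: 5.2% × R$3340.00 = R$173.68
Total withheld: R$309.55 + R$100.20 + R$173.68 = R$583.43
Net pay: R$3340.00 − R$583.43 = R$2756.57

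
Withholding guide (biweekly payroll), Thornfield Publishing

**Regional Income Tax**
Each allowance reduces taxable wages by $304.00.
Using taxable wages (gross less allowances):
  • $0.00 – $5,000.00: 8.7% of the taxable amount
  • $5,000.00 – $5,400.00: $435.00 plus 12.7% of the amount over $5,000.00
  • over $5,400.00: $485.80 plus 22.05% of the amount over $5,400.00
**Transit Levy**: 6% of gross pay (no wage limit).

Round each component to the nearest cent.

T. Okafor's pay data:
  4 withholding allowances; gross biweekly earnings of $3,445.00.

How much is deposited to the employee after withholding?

$3,044.38

Regional Income Tax: taxable = $3,445.00 − 4×$304.00 = $2,229.00
  8.7% × $2,229.00 = $193.92
Transit Levy: 6% × $3,445.00 = $206.70
Total withheld: $193.92 + $206.70 = $400.62
Net pay: $3,445.00 − $400.62 = $3,044.38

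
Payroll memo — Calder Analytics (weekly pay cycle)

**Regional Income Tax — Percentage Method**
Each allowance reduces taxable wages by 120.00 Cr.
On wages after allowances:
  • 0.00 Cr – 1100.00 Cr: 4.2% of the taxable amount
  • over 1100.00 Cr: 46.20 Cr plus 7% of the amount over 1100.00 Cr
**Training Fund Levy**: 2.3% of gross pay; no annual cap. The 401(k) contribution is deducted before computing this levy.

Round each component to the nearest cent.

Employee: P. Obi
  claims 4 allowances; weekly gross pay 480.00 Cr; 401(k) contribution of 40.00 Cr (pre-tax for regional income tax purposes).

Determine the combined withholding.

10.12 Cr

Regional Income Tax: taxable = 480.00 Cr − 40.00 Cr − 4×120.00 Cr = -40.00 Cr
  Taxable ≤ 0 → 0.00 Cr
Training Fund Levy: 2.3% × 440.00 Cr = 10.12 Cr
Total: 0.00 Cr + 10.12 Cr = 10.12 Cr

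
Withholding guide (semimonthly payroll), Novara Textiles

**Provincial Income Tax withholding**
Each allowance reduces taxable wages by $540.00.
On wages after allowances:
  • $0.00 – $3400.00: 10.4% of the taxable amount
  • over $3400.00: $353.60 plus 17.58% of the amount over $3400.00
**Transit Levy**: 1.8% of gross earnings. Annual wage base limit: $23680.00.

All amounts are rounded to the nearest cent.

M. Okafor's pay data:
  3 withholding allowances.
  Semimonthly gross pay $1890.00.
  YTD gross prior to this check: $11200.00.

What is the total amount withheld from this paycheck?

Provincial Income Tax: taxable = $1890.00 − 3×$540.00 = $270.00
  10.4% × $270.00 = $28.08
Transit Levy: 1.8% × $1890.00 = $34.02
Total: $28.08 + $34.02 = $62.10

$62.10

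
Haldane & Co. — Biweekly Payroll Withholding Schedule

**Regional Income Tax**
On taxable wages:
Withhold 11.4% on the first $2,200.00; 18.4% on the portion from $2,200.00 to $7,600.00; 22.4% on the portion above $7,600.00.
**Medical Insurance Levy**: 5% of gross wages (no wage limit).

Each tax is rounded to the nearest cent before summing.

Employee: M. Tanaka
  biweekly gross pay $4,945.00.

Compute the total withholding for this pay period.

$1,003.13

Regional Income Tax: taxable = $4,945.00
  $250.80 + 18.4% × ($4,945.00 − $2,200.00) = $250.80 + 18.4% × $2,745.00 = $755.88
Medical Insurance Levy: 5% × $4,945.00 = $247.25
Total: $755.88 + $247.25 = $1,003.13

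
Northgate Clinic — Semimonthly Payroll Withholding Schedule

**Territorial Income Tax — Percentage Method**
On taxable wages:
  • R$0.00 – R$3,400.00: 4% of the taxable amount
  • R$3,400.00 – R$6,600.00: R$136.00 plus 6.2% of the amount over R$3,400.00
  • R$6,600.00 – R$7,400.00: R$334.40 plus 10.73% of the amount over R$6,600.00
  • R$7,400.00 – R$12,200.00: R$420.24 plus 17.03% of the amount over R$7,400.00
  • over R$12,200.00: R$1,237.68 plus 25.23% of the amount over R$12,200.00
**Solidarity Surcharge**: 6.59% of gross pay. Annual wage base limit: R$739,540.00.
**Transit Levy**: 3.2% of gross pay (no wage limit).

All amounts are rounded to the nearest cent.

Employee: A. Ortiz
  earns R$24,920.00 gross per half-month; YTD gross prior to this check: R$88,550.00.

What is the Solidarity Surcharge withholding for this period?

Solidarity Surcharge: 6.59% × R$24,920.00 = R$1,642.23

R$1,642.23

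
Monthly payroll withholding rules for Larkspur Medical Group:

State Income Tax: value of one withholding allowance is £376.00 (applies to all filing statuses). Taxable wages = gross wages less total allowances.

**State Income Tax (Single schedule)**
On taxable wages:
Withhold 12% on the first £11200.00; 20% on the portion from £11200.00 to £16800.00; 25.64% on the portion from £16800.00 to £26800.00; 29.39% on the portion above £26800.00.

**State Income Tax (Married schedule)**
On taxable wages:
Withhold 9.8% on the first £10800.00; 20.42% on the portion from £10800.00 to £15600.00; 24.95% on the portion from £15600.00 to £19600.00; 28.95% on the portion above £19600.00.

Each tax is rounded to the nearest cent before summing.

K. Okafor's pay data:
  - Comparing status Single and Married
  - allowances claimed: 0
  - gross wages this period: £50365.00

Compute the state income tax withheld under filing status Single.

£11953.75

State Income Tax (Single): taxable = £50365.00
  £5028.00 + 29.39% × (£50365.00 − £26800.00) = £5028.00 + 29.39% × £23565.00 = £11953.75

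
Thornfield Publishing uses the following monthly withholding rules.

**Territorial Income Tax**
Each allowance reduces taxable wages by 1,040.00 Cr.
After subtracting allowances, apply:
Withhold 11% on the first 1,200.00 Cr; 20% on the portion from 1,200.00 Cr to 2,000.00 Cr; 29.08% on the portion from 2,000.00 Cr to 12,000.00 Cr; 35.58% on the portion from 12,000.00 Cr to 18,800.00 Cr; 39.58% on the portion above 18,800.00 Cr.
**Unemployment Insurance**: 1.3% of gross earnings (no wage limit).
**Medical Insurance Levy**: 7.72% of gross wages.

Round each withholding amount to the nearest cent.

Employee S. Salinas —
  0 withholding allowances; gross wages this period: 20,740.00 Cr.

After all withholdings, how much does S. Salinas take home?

12,481.96 Cr

Territorial Income Tax: taxable = 20,740.00 Cr
  5,619.44 Cr + 39.58% × (20,740.00 Cr − 18,800.00 Cr) = 5,619.44 Cr + 39.58% × 1,940.00 Cr = 6,387.29 Cr
Unemployment Insurance: 1.3% × 20,740.00 Cr = 269.62 Cr
Medical Insurance Levy: 7.72% × 20,740.00 Cr = 1,601.13 Cr
Total withheld: 6,387.29 Cr + 269.62 Cr + 1,601.13 Cr = 8,258.04 Cr
Net pay: 20,740.00 Cr − 8,258.04 Cr = 12,481.96 Cr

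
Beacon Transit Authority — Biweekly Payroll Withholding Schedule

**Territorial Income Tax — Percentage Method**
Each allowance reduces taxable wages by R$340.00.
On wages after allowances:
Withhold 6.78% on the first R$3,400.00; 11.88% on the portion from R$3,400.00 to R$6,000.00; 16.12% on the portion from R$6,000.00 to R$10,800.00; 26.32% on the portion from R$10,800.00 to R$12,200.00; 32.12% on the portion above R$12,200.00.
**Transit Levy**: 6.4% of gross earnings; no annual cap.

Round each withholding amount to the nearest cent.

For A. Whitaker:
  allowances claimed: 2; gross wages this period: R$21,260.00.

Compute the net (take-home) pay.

Territorial Income Tax: taxable = R$21,260.00 − 2×R$340.00 = R$20,580.00
  R$1,681.64 + 32.12% × (R$20,580.00 − R$12,200.00) = R$1,681.64 + 32.12% × R$8,380.00 = R$4,373.30
Transit Levy: 6.4% × R$21,260.00 = R$1,360.64
Total withheld: R$4,373.30 + R$1,360.64 = R$5,733.94
Net pay: R$21,260.00 − R$5,733.94 = R$15,526.06

R$15,526.06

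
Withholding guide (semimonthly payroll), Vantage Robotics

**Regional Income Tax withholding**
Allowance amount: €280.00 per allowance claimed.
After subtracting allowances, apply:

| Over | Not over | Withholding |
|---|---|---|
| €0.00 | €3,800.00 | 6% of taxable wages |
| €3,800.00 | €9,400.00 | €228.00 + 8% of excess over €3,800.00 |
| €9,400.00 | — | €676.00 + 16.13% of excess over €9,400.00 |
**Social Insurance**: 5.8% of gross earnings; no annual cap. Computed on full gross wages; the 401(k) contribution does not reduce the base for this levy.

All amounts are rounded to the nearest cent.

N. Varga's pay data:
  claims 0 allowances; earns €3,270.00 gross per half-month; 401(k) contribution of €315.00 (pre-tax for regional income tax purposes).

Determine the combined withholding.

€366.96

Regional Income Tax: taxable = €3,270.00 − €315.00 = €2,955.00
  6% × €2,955.00 = €177.30
Social Insurance: 5.8% × €3,270.00 = €189.66
Total: €177.30 + €189.66 = €366.96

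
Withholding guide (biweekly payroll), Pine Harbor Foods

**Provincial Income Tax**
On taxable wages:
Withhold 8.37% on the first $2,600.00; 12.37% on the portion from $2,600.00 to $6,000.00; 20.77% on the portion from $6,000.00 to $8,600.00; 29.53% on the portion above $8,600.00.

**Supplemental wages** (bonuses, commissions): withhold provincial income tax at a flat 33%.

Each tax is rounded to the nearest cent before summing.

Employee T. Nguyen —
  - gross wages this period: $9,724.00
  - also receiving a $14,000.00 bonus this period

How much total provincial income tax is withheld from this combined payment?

$6,130.14

Provincial Income Tax: taxable = $9,724.00
  $1,178.22 + 29.53% × ($9,724.00 − $8,600.00) = $1,178.22 + 29.53% × $1,124.00 = $1,510.14
Supplemental (33% flat on bonus): 33% × $14,000.00 = $4,620.00
Total provincial income tax: $1,510.14 + $4,620.00 = $6,130.14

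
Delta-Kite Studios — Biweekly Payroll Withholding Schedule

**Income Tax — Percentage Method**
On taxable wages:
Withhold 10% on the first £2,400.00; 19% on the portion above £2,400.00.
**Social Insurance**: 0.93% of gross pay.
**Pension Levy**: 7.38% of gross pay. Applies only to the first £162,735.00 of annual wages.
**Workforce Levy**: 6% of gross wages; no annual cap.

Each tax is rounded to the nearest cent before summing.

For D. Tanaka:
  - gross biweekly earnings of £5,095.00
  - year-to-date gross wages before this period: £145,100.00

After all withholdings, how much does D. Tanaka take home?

Income Tax: taxable = £5,095.00
  £240.00 + 19% × (£5,095.00 − £2,400.00) = £240.00 + 19% × £2,695.00 = £752.05
Social Insurance: 0.93% × £5,095.00 = £47.38
Pension Levy: 7.38% × £5,095.00 = £376.01
Workforce Levy: 6% × £5,095.00 = £305.70
Total withheld: £752.05 + £47.38 + £376.01 + £305.70 = £1,481.14
Net pay: £5,095.00 − £1,481.14 = £3,613.86

£3,613.86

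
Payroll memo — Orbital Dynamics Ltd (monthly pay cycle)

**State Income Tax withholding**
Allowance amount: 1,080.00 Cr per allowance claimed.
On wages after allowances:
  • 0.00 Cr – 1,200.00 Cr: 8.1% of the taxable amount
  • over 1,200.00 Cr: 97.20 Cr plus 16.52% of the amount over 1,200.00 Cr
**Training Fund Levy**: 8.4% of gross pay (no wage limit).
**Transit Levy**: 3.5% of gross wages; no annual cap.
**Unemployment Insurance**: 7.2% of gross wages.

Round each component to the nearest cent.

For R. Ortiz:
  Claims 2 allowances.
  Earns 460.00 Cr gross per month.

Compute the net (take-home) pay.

State Income Tax: taxable = 460.00 Cr − 2×1,080.00 Cr = -1,700.00 Cr
  Taxable ≤ 0 → 0.00 Cr
Training Fund Levy: 8.4% × 460.00 Cr = 38.64 Cr
Transit Levy: 3.5% × 460.00 Cr = 16.10 Cr
Unemployment Insurance: 7.2% × 460.00 Cr = 33.12 Cr
Total withheld: 0.00 Cr + 38.64 Cr + 16.10 Cr + 33.12 Cr = 87.86 Cr
Net pay: 460.00 Cr − 87.86 Cr = 372.14 Cr

372.14 Cr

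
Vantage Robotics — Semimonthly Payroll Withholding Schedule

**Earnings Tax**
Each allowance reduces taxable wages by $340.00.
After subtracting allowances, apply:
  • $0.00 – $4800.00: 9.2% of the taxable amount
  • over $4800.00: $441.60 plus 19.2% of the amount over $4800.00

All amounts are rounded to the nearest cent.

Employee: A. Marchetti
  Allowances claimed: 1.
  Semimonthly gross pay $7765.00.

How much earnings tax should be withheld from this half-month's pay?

$945.60

Earnings Tax: taxable = $7765.00 − 1×$340.00 = $7425.00
  $441.60 + 19.2% × ($7425.00 − $4800.00) = $441.60 + 19.2% × $2625.00 = $945.60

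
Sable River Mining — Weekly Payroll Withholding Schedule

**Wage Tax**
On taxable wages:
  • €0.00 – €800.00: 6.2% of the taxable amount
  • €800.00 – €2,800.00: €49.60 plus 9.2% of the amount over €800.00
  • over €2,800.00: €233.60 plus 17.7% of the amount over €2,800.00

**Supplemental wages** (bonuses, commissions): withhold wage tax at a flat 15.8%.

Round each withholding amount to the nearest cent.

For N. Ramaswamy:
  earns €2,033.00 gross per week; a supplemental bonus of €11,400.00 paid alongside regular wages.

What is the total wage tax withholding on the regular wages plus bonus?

€1,964.24

Wage Tax: taxable = €2,033.00
  €49.60 + 9.2% × (€2,033.00 − €800.00) = €49.60 + 9.2% × €1,233.00 = €163.04
Supplemental (15.8% flat on bonus): 15.8% × €11,400.00 = €1,801.20
Total wage tax: €163.04 + €1,801.20 = €1,964.24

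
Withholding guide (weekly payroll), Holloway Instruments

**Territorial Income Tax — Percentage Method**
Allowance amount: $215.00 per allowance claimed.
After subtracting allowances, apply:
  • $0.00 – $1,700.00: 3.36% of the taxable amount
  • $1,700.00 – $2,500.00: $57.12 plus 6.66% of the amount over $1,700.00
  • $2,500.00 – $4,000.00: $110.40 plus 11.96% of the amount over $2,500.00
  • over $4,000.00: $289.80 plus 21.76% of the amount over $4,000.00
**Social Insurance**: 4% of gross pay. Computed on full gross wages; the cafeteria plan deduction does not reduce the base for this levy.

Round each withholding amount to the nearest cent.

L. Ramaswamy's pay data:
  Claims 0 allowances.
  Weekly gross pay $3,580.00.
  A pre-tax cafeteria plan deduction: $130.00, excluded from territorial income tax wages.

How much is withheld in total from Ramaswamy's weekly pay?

$367.22

Territorial Income Tax: taxable = $3,580.00 − $130.00 = $3,450.00
  $110.40 + 11.96% × ($3,450.00 − $2,500.00) = $110.40 + 11.96% × $950.00 = $224.02
Social Insurance: 4% × $3,580.00 = $143.20
Total: $224.02 + $143.20 = $367.22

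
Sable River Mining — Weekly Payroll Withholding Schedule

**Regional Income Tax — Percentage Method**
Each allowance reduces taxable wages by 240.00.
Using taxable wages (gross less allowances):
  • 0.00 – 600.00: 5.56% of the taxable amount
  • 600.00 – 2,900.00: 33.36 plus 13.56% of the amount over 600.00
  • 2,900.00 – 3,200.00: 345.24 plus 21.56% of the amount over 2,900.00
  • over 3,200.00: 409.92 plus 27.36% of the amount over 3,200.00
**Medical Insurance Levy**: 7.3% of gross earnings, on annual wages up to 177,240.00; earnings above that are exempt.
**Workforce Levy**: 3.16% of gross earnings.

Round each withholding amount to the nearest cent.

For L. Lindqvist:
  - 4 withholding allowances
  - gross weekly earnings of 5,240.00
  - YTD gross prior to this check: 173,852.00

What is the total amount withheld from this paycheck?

1,118.31

Regional Income Tax: taxable = 5,240.00 − 4×240.00 = 4,280.00
  409.92 + 27.36% × (4,280.00 − 3,200.00) = 409.92 + 27.36% × 1,080.00 = 705.41
Medical Insurance Levy: cap 177,240.00 − YTD 173,852.00 = 3,388.00 subject; 7.3% × 3,388.00 = 247.32
Workforce Levy: 3.16% × 5,240.00 = 165.58
Total: 705.41 + 247.32 + 165.58 = 1,118.31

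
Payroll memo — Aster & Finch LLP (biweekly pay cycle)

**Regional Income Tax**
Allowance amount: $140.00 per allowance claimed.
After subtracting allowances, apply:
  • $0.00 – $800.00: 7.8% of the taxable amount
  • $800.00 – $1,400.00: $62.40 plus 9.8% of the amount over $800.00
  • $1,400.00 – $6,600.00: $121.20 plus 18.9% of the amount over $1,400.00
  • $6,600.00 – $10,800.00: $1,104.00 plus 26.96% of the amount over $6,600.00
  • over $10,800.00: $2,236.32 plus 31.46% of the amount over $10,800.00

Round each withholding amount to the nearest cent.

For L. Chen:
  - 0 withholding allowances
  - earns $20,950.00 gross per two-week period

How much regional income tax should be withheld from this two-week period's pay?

$5,429.51

Regional Income Tax: taxable = $20,950.00
  $2,236.32 + 31.46% × ($20,950.00 − $10,800.00) = $2,236.32 + 31.46% × $10,150.00 = $5,429.51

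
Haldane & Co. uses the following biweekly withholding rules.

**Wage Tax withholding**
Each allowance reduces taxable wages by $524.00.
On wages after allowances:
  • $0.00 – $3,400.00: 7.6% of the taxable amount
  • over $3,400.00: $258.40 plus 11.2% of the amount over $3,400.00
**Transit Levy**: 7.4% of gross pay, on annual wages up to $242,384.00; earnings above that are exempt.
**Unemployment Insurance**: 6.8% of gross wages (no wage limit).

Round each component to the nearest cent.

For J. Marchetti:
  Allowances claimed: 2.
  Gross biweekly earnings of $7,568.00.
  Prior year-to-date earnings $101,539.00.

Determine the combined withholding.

$1,682.49

Wage Tax: taxable = $7,568.00 − 2×$524.00 = $6,520.00
  $258.40 + 11.2% × ($6,520.00 − $3,400.00) = $258.40 + 11.2% × $3,120.00 = $607.84
Transit Levy: 7.4% × $7,568.00 = $560.03
Unemployment Insurance: 6.8% × $7,568.00 = $514.62
Total: $607.84 + $560.03 + $514.62 = $1,682.49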